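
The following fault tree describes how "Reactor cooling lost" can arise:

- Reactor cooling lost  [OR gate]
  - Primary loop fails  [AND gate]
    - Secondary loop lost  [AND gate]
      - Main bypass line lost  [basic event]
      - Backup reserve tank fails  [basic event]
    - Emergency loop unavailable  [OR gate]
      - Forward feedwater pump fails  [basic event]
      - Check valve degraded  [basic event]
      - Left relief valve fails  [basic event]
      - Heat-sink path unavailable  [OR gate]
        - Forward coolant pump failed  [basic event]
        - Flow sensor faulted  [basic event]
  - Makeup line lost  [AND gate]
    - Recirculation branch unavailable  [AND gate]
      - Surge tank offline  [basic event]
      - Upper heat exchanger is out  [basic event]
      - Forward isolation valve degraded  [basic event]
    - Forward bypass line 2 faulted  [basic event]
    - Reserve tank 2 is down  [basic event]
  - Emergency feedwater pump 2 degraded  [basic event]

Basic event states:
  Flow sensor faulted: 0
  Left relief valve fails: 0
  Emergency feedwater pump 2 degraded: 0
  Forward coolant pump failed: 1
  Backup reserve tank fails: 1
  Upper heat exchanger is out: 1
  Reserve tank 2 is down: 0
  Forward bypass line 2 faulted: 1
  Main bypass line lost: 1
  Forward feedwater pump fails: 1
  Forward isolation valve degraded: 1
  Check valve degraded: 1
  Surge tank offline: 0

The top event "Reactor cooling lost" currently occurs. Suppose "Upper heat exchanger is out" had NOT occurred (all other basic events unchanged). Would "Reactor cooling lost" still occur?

Yes

Counterfactual: set "Upper heat exchanger is out" to not occurred.
Secondary loop lost [AND]: Main bypass line lost=occurs, Backup reserve tank fails=occurs → all inputs occur → occurs.
Heat-sink path unavailable [OR]: Forward coolant pump failed=occurs, Flow sensor faulted=not → at least one input occurs → occurs.
Emergency loop unavailable [OR]: Forward feedwater pump fails=occurs, Check valve degraded=occurs, Left relief valve fails=not, Heat-sink path unavailable=occurs → at least one input occurs → occurs.
Primary loop fails [AND]: Secondary loop lost=occurs, Emergency loop unavailable=occurs → all inputs occur → occurs.
Recirculation branch unavailable [AND]: Surge tank offline=not, Upper heat exchanger is out=not, Forward isolation valve degraded=occurs → not all inputs occur → does not occur.
Makeup line lost [AND]: Recirculation branch unavailable=not, Forward bypass line 2 faulted=occurs, Reserve tank 2 is down=not → not all inputs occur → does not occur.
Reactor cooling lost [OR]: Primary loop fails=occurs, Makeup line lost=not, Emergency feedwater pump 2 degraded=not → at least one input occurs → occurs.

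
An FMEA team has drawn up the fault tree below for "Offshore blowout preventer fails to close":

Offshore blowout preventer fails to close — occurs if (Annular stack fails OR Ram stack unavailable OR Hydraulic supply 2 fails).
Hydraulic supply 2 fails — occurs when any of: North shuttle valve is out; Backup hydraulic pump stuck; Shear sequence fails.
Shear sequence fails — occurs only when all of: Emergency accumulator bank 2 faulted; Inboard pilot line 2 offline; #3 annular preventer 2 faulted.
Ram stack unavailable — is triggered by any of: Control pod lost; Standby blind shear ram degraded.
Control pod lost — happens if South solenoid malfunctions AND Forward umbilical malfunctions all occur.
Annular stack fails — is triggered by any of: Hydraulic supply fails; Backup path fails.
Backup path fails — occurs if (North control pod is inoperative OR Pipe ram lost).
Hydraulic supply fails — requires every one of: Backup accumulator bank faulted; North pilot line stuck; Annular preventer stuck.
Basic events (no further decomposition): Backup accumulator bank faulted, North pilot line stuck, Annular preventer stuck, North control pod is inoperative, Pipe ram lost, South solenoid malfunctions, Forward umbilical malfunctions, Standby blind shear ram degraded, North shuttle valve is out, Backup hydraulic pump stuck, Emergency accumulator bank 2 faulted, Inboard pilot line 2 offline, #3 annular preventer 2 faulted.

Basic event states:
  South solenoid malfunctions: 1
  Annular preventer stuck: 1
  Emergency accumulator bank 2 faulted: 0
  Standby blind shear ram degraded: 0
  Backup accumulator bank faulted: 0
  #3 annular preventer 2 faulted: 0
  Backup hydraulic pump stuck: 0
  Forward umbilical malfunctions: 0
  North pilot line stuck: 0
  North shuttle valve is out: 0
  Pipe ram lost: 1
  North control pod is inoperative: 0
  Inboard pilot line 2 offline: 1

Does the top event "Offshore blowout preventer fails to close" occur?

Hydraulic supply fails [AND]: Backup accumulator bank faulted=not, North pilot line stuck=not, Annular preventer stuck=occurs → not all inputs occur → does not occur.
Backup path fails [OR]: North control pod is inoperative=not, Pipe ram lost=occurs → at least one input occurs → occurs.
Annular stack fails [OR]: Hydraulic supply fails=not, Backup path fails=occurs → at least one input occurs → occurs.
Control pod lost [AND]: South solenoid malfunctions=occurs, Forward umbilical malfunctions=not → not all inputs occur → does not occur.
Ram stack unavailable [OR]: Control pod lost=not, Standby blind shear ram degraded=not → no input occurs → does not occur.
Shear sequence fails [AND]: Emergency accumulator bank 2 faulted=not, Inboard pilot line 2 offline=occurs, #3 annular preventer 2 faulted=not → not all inputs occur → does not occur.
Hydraulic supply 2 fails [OR]: North shuttle valve is out=not, Backup hydraulic pump stuck=not, Shear sequence fails=not → no input occurs → does not occur.
Offshore blowout preventer fails to close [OR]: Annular stack fails=occurs, Ram stack unavailable=not, Hydraulic supply 2 fails=not → at least one input occurs → occurs.

Yes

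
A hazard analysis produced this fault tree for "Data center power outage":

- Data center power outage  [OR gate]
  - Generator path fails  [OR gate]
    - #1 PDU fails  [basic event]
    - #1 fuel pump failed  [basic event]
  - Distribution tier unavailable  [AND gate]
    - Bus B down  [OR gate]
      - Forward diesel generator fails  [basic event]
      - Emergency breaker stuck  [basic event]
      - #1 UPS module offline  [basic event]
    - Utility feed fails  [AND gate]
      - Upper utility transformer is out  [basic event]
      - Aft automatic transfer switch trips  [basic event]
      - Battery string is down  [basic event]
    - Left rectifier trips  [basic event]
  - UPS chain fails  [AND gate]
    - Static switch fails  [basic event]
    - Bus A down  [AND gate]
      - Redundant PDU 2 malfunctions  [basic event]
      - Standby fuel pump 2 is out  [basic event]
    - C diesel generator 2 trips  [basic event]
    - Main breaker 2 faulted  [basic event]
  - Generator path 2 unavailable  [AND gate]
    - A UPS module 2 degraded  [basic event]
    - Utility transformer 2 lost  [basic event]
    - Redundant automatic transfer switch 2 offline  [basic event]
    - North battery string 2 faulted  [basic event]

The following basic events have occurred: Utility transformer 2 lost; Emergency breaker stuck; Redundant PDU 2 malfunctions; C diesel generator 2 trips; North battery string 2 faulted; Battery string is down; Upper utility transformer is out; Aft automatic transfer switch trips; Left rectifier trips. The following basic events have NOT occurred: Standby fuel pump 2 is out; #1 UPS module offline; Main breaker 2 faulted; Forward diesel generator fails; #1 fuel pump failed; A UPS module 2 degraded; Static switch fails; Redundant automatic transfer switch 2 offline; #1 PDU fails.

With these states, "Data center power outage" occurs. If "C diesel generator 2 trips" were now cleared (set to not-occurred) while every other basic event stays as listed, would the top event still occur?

Counterfactual: set "C diesel generator 2 trips" to not occurred.
Generator path fails [OR]: #1 PDU fails=not, #1 fuel pump failed=not → no input occurs → does not occur.
Bus B down [OR]: Forward diesel generator fails=not, Emergency breaker stuck=occurs, #1 UPS module offline=not → at least one input occurs → occurs.
Utility feed fails [AND]: Upper utility transformer is out=occurs, Aft automatic transfer switch trips=occurs, Battery string is down=occurs → all inputs occur → occurs.
Distribution tier unavailable [AND]: Bus B down=occurs, Utility feed fails=occurs, Left rectifier trips=occurs → all inputs occur → occurs.
Bus A down [AND]: Redundant PDU 2 malfunctions=occurs, Standby fuel pump 2 is out=not → not all inputs occur → does not occur.
UPS chain fails [AND]: Static switch fails=not, Bus A down=not, C diesel generator 2 trips=not, Main breaker 2 faulted=not → not all inputs occur → does not occur.
Generator path 2 unavailable [AND]: A UPS module 2 degraded=not, Utility transformer 2 lost=occurs, Redundant automatic transfer switch 2 offline=not, North battery string 2 faulted=occurs → not all inputs occur → does not occur.
Data center power outage [OR]: Generator path fails=not, Distribution tier unavailable=occurs, UPS chain fails=not, Generator path 2 unavailable=not → at least one input occurs → occurs.

Yes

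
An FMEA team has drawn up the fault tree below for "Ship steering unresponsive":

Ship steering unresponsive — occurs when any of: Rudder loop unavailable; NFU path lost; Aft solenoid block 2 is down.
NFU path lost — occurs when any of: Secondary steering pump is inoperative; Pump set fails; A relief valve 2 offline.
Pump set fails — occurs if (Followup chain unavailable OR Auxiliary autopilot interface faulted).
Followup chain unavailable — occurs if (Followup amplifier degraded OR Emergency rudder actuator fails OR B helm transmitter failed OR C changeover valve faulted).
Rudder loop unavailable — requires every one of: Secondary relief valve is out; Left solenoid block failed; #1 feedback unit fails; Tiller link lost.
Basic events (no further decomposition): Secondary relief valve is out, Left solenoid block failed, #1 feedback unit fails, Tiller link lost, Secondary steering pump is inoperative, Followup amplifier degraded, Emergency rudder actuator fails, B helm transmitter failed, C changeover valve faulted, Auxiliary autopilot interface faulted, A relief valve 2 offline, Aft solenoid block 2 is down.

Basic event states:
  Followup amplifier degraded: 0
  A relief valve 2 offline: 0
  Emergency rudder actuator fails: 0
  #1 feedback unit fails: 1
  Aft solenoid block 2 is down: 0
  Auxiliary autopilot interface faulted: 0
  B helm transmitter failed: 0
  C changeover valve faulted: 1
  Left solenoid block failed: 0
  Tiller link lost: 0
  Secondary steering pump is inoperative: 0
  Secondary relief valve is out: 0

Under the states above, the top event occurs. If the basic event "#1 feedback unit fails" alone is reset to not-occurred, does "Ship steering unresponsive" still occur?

Counterfactual: set "#1 feedback unit fails" to not occurred.
Rudder loop unavailable [AND]: Secondary relief valve is out=not, Left solenoid block failed=not, #1 feedback unit fails=not, Tiller link lost=not → not all inputs occur → does not occur.
Followup chain unavailable [OR]: Followup amplifier degraded=not, Emergency rudder actuator fails=not, B helm transmitter failed=not, C changeover valve faulted=occurs → at least one input occurs → occurs.
Pump set fails [OR]: Followup chain unavailable=occurs, Auxiliary autopilot interface faulted=not → at least one input occurs → occurs.
NFU path lost [OR]: Secondary steering pump is inoperative=not, Pump set fails=occurs, A relief valve 2 offline=not → at least one input occurs → occurs.
Ship steering unresponsive [OR]: Rudder loop unavailable=not, NFU path lost=occurs, Aft solenoid block 2 is down=not → at least one input occurs → occurs.

Yes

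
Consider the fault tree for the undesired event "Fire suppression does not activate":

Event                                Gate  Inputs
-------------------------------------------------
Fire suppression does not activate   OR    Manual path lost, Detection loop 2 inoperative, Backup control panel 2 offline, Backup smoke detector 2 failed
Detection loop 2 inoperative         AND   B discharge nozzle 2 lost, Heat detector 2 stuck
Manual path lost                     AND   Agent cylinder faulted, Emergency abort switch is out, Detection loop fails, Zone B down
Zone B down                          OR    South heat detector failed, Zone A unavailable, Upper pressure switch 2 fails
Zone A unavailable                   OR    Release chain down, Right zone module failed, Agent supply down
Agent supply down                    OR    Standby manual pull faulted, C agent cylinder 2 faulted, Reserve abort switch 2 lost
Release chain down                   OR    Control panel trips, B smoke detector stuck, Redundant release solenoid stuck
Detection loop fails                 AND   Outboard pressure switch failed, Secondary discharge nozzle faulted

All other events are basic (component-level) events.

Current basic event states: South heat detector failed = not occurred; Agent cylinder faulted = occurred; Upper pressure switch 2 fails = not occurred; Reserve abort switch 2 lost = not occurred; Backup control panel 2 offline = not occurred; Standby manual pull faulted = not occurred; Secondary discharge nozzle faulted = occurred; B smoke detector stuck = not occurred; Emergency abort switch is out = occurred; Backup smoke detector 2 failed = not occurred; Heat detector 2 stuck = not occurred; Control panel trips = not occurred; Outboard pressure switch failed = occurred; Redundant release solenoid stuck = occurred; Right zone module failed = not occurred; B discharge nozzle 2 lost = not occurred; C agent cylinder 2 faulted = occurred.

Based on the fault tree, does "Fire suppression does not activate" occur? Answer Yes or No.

Detection loop fails [AND]: Outboard pressure switch failed=occurs, Secondary discharge nozzle faulted=occurs → all inputs occur → occurs.
Release chain down [OR]: Control panel trips=not, B smoke detector stuck=not, Redundant release solenoid stuck=occurs → at least one input occurs → occurs.
Agent supply down [OR]: Standby manual pull faulted=not, C agent cylinder 2 faulted=occurs, Reserve abort switch 2 lost=not → at least one input occurs → occurs.
Zone A unavailable [OR]: Release chain down=occurs, Right zone module failed=not, Agent supply down=occurs → at least one input occurs → occurs.
Zone B down [OR]: South heat detector failed=not, Zone A unavailable=occurs, Upper pressure switch 2 fails=not → at least one input occurs → occurs.
Manual path lost [AND]: Agent cylinder faulted=occurs, Emergency abort switch is out=occurs, Detection loop fails=occurs, Zone B down=occurs → all inputs occur → occurs.
Detection loop 2 inoperative [AND]: B discharge nozzle 2 lost=not, Heat detector 2 stuck=not → not all inputs occur → does not occur.
Fire suppression does not activate [OR]: Manual path lost=occurs, Detection loop 2 inoperative=not, Backup control panel 2 offline=not, Backup smoke detector 2 failed=not → at least one input occurs → occurs.

Yes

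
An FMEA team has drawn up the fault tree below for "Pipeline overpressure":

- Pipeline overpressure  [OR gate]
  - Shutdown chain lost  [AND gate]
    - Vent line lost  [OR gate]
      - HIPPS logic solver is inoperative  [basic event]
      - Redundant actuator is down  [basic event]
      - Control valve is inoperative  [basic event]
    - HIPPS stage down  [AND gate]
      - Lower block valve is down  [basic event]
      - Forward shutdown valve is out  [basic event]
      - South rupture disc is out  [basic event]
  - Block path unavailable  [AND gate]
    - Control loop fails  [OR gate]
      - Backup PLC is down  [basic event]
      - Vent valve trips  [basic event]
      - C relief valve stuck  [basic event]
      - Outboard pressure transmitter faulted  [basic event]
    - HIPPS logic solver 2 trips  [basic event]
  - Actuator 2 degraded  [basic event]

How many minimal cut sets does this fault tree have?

8

Vent line lost [OR]: union of children's cut sets → 3 cut set(s).
HIPPS stage down [AND]: one cut set from each child combined → 1 × 1 × 1 = 1 cut set(s).
Shutdown chain lost [AND]: one cut set from each child combined → 3 × 1 = 3 cut set(s).
Control loop fails [OR]: union of children's cut sets → 4 cut set(s).
Block path unavailable [AND]: one cut set from each child combined → 4 × 1 = 4 cut set(s).
Pipeline overpressure [OR]: union of children's cut sets → 8 cut set(s).
Minimal cut sets: {Forward shutdown valve is out, HIPPS logic solver is inoperative, Lower block valve is down, South rupture disc is out}; {Forward shutdown valve is out, Lower block valve is down, Redundant actuator is down, South rupture disc is out}; {Control valve is inoperative, Forward shutdown valve is out, Lower block valve is down, South rupture disc is out}; {Backup PLC is down, HIPPS logic solver 2 trips}; {HIPPS logic solver 2 trips, Vent valve trips}; {C relief valve stuck, HIPPS logic solver 2 trips}; {HIPPS logic solver 2 trips, Outboard pressure transmitter faulted}; {Actuator 2 degraded}.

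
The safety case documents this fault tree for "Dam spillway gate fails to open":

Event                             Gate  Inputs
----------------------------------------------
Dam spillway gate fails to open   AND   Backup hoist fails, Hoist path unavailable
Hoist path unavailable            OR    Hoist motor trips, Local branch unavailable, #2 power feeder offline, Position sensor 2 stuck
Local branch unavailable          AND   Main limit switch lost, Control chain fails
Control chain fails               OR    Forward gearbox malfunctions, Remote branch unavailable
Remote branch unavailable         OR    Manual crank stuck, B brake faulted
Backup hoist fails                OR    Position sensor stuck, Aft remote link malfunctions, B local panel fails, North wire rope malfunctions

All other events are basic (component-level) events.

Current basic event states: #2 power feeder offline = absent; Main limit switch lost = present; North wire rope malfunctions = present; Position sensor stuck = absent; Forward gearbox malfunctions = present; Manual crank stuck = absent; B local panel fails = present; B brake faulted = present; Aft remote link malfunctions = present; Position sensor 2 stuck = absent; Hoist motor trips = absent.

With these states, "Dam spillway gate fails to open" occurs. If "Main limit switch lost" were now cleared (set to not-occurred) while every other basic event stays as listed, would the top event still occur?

No

Counterfactual: set "Main limit switch lost" to not occurred.
Backup hoist fails [OR]: Position sensor stuck=not, Aft remote link malfunctions=occurs, B local panel fails=occurs, North wire rope malfunctions=occurs → at least one input occurs → occurs.
Remote branch unavailable [OR]: Manual crank stuck=not, B brake faulted=occurs → at least one input occurs → occurs.
Control chain fails [OR]: Forward gearbox malfunctions=occurs, Remote branch unavailable=occurs → at least one input occurs → occurs.
Local branch unavailable [AND]: Main limit switch lost=not, Control chain fails=occurs → not all inputs occur → does not occur.
Hoist path unavailable [OR]: Hoist motor trips=not, Local branch unavailable=not, #2 power feeder offline=not, Position sensor 2 stuck=not → no input occurs → does not occur.
Dam spillway gate fails to open [AND]: Backup hoist fails=occurs, Hoist path unavailable=not → not all inputs occur → does not occur.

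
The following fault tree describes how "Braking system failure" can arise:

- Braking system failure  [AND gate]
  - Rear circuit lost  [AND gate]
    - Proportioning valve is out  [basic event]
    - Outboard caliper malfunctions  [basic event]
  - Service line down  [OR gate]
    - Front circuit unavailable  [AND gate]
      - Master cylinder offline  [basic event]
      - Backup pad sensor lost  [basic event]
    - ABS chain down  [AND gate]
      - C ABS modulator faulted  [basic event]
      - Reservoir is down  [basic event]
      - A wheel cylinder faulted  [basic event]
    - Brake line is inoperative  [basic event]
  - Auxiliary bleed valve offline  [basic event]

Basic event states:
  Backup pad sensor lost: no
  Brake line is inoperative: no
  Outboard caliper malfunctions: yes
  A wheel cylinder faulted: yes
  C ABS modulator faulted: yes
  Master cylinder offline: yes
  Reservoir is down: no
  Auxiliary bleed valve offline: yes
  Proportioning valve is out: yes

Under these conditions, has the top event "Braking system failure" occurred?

No

Rear circuit lost [AND]: Proportioning valve is out=occurs, Outboard caliper malfunctions=occurs → all inputs occur → occurs.
Front circuit unavailable [AND]: Master cylinder offline=occurs, Backup pad sensor lost=not → not all inputs occur → does not occur.
ABS chain down [AND]: C ABS modulator faulted=occurs, Reservoir is down=not, A wheel cylinder faulted=occurs → not all inputs occur → does not occur.
Service line down [OR]: Front circuit unavailable=not, ABS chain down=not, Brake line is inoperative=not → no input occurs → does not occur.
Braking system failure [AND]: Rear circuit lost=occurs, Service line down=not, Auxiliary bleed valve offline=occurs → not all inputs occur → does not occur.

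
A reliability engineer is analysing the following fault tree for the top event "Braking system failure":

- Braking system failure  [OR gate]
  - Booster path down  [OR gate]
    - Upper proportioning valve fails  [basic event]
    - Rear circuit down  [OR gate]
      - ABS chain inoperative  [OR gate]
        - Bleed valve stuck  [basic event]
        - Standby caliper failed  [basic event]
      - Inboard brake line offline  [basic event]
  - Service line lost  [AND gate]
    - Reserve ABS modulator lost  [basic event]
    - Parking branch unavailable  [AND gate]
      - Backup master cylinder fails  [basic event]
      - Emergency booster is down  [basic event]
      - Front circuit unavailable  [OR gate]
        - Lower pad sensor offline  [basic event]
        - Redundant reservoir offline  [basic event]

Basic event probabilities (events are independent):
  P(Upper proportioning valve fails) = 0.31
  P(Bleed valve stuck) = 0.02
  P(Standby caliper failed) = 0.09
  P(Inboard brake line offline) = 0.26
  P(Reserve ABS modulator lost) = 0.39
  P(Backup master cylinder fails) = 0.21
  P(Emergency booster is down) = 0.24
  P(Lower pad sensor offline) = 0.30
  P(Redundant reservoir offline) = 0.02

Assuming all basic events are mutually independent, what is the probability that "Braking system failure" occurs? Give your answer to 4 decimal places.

0.5475

P(ABS chain inoperative) [OR] = 1 − (1−0.02) × (1−0.09) = 0.108200
P(Rear circuit down) [OR] = 1 − (1−0.108200) × (1−0.26) = 0.340068
P(Booster path down) [OR] = 1 − (1−0.31) × (1−0.340068) = 0.544647
P(Front circuit unavailable) [OR] = 1 − (1−0.30) × (1−0.02) = 0.314000
P(Parking branch unavailable) [AND] = 0.21 × 0.24 × 0.314000 = 0.015826
P(Service line lost) [AND] = 0.39 × 0.015826 = 0.006172
P(Braking system failure) [OR] = 1 − (1−0.544647) × (1−0.006172) = 0.547457
Rounded to 4 decimal places: P(Braking system failure) ≈ 0.5475.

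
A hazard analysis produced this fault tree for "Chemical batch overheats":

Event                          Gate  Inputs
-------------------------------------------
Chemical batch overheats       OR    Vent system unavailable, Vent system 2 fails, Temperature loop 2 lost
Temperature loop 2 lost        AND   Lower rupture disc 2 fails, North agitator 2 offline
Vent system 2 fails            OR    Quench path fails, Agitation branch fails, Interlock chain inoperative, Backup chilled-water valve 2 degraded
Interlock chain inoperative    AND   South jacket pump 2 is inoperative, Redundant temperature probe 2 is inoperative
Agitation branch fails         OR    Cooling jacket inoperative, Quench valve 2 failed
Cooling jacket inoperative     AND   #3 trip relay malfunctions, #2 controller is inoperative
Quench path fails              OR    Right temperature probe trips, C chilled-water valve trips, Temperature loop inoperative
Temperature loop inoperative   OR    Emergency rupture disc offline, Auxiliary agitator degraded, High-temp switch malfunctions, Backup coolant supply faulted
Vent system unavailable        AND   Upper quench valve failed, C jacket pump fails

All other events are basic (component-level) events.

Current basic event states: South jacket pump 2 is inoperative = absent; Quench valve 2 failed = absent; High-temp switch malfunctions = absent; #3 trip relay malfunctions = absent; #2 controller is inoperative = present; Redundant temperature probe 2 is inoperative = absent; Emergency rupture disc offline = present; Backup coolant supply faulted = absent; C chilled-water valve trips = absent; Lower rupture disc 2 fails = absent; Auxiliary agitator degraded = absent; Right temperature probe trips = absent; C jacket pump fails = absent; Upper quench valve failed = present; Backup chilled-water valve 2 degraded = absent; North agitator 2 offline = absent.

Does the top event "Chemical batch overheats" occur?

Vent system unavailable [AND]: Upper quench valve failed=occurs, C jacket pump fails=not → not all inputs occur → does not occur.
Temperature loop inoperative [OR]: Emergency rupture disc offline=occurs, Auxiliary agitator degraded=not, High-temp switch malfunctions=not, Backup coolant supply faulted=not → at least one input occurs → occurs.
Quench path fails [OR]: Right temperature probe trips=not, C chilled-water valve trips=not, Temperature loop inoperative=occurs → at least one input occurs → occurs.
Cooling jacket inoperative [AND]: #3 trip relay malfunctions=not, #2 controller is inoperative=occurs → not all inputs occur → does not occur.
Agitation branch fails [OR]: Cooling jacket inoperative=not, Quench valve 2 failed=not → no input occurs → does not occur.
Interlock chain inoperative [AND]: South jacket pump 2 is inoperative=not, Redundant temperature probe 2 is inoperative=not → not all inputs occur → does not occur.
Vent system 2 fails [OR]: Quench path fails=occurs, Agitation branch fails=not, Interlock chain inoperative=not, Backup chilled-water valve 2 degraded=not → at least one input occurs → occurs.
Temperature loop 2 lost [AND]: Lower rupture disc 2 fails=not, North agitator 2 offline=not → not all inputs occur → does not occur.
Chemical batch overheats [OR]: Vent system unavailable=not, Vent system 2 fails=occurs, Temperature loop 2 lost=not → at least one input occurs → occurs.

Yes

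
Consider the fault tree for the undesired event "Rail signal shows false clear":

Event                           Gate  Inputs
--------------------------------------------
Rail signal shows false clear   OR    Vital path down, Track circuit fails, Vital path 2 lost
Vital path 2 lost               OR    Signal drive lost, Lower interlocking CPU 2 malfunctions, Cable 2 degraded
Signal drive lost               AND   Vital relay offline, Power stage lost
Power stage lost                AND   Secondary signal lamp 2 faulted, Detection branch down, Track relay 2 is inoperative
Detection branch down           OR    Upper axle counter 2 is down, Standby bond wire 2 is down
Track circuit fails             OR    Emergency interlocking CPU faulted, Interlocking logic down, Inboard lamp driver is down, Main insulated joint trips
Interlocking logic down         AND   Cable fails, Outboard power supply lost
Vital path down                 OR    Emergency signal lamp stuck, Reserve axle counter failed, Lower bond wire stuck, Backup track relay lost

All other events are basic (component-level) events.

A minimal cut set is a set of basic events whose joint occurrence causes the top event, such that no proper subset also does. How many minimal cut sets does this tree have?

12

Vital path down [OR]: union of children's cut sets → 4 cut set(s).
Interlocking logic down [AND]: one cut set from each child combined → 1 × 1 = 1 cut set(s).
Track circuit fails [OR]: union of children's cut sets → 4 cut set(s).
Detection branch down [OR]: union of children's cut sets → 2 cut set(s).
Power stage lost [AND]: one cut set from each child combined → 1 × 2 × 1 = 2 cut set(s).
Signal drive lost [AND]: one cut set from each child combined → 1 × 2 = 2 cut set(s).
Vital path 2 lost [OR]: union of children's cut sets → 4 cut set(s).
Rail signal shows false clear [OR]: union of children's cut sets → 12 cut set(s).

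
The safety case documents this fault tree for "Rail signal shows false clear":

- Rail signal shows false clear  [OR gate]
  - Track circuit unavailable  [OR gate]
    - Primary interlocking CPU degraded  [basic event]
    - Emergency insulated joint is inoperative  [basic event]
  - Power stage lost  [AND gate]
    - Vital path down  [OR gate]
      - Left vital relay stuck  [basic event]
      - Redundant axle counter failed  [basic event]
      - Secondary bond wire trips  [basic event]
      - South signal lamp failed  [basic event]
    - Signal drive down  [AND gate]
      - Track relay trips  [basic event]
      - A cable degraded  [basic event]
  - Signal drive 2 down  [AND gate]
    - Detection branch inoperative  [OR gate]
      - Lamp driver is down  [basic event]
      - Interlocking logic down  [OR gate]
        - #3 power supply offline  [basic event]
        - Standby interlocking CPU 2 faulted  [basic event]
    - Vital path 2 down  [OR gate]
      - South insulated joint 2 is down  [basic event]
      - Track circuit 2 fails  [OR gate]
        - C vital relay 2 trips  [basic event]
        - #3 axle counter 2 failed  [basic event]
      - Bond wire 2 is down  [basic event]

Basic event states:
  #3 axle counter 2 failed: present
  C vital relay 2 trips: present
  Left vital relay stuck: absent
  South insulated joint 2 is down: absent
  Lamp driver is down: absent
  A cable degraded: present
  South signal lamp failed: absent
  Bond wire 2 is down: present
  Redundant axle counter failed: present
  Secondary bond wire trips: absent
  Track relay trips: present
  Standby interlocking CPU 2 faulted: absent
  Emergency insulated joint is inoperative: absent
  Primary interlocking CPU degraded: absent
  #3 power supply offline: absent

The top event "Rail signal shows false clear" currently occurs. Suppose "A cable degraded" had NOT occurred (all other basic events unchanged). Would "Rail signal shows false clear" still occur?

Counterfactual: set "A cable degraded" to not occurred.
Track circuit unavailable [OR]: Primary interlocking CPU degraded=not, Emergency insulated joint is inoperative=not → no input occurs → does not occur.
Vital path down [OR]: Left vital relay stuck=not, Redundant axle counter failed=occurs, Secondary bond wire trips=not, South signal lamp failed=not → at least one input occurs → occurs.
Signal drive down [AND]: Track relay trips=occurs, A cable degraded=not → not all inputs occur → does not occur.
Power stage lost [AND]: Vital path down=occurs, Signal drive down=not → not all inputs occur → does not occur.
Interlocking logic down [OR]: #3 power supply offline=not, Standby interlocking CPU 2 faulted=not → no input occurs → does not occur.
Detection branch inoperative [OR]: Lamp driver is down=not, Interlocking logic down=not → no input occurs → does not occur.
Track circuit 2 fails [OR]: C vital relay 2 trips=occurs, #3 axle counter 2 failed=occurs → at least one input occurs → occurs.
Vital path 2 down [OR]: South insulated joint 2 is down=not, Track circuit 2 fails=occurs, Bond wire 2 is down=occurs → at least one input occurs → occurs.
Signal drive 2 down [AND]: Detection branch inoperative=not, Vital path 2 down=occurs → not all inputs occur → does not occur.
Rail signal shows false clear [OR]: Track circuit unavailable=not, Power stage lost=not, Signal drive 2 down=not → no input occurs → does not occur.

No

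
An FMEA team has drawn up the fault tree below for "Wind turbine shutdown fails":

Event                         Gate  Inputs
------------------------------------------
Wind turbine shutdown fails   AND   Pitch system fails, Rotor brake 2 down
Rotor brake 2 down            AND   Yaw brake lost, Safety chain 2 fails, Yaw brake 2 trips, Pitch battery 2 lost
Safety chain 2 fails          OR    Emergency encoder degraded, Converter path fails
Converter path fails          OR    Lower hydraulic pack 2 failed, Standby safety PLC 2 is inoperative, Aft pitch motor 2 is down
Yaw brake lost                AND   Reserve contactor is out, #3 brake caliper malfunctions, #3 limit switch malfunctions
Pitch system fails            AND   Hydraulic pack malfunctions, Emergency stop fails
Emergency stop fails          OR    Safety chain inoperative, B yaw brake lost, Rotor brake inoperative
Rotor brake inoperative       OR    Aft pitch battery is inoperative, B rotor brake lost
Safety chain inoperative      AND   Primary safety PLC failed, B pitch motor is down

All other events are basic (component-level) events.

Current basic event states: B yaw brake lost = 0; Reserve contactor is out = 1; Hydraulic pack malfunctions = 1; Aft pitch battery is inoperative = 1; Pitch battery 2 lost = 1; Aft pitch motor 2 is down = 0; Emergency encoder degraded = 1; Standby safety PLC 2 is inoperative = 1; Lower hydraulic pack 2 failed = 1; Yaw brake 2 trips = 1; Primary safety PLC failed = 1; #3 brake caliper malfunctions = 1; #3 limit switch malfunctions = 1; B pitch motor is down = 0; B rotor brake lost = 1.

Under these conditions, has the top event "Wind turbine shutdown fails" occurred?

Safety chain inoperative [AND]: Primary safety PLC failed=occurs, B pitch motor is down=not → not all inputs occur → does not occur.
Rotor brake inoperative [OR]: Aft pitch battery is inoperative=occurs, B rotor brake lost=occurs → at least one input occurs → occurs.
Emergency stop fails [OR]: Safety chain inoperative=not, B yaw brake lost=not, Rotor brake inoperative=occurs → at least one input occurs → occurs.
Pitch system fails [AND]: Hydraulic pack malfunctions=occurs, Emergency stop fails=occurs → all inputs occur → occurs.
Yaw brake lost [AND]: Reserve contactor is out=occurs, #3 brake caliper malfunctions=occurs, #3 limit switch malfunctions=occurs → all inputs occur → occurs.
Converter path fails [OR]: Lower hydraulic pack 2 failed=occurs, Standby safety PLC 2 is inoperative=occurs, Aft pitch motor 2 is down=not → at least one input occurs → occurs.
Safety chain 2 fails [OR]: Emergency encoder degraded=occurs, Converter path fails=occurs → at least one input occurs → occurs.
Rotor brake 2 down [AND]: Yaw brake lost=occurs, Safety chain 2 fails=occurs, Yaw brake 2 trips=occurs, Pitch battery 2 lost=occurs → all inputs occur → occurs.
Wind turbine shutdown fails [AND]: Pitch system fails=occurs, Rotor brake 2 down=occurs → all inputs occur → occurs.

Yes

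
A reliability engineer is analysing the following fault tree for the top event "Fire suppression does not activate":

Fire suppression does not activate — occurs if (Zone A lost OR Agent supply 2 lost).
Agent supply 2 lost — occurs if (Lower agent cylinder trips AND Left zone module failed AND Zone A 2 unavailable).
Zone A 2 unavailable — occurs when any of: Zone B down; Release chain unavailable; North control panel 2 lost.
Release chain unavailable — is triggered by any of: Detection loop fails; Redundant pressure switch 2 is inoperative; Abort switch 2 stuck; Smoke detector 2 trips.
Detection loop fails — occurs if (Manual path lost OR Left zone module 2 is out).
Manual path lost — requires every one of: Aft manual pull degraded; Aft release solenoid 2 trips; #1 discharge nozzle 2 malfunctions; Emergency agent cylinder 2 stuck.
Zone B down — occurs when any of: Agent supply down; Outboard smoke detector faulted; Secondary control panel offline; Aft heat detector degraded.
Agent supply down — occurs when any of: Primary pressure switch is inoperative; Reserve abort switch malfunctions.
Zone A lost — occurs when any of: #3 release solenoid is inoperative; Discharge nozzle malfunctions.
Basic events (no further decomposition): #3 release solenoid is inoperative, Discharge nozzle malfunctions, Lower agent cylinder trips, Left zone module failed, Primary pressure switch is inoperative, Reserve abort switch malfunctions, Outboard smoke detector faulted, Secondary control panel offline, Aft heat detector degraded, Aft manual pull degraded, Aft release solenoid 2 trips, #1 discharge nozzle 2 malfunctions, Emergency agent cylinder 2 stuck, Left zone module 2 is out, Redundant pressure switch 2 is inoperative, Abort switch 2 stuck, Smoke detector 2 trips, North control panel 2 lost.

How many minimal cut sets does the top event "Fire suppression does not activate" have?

Zone A lost [OR]: union of children's cut sets → 2 cut set(s).
Agent supply down [OR]: union of children's cut sets → 2 cut set(s).
Zone B down [OR]: union of children's cut sets → 5 cut set(s).
Manual path lost [AND]: one cut set from each child combined → 1 × 1 × 1 × 1 = 1 cut set(s).
Detection loop fails [OR]: union of children's cut sets → 2 cut set(s).
Release chain unavailable [OR]: union of children's cut sets → 5 cut set(s).
Zone A 2 unavailable [OR]: union of children's cut sets → 11 cut set(s).
Agent supply 2 lost [AND]: one cut set from each child combined → 1 × 1 × 11 = 11 cut set(s).
Fire suppression does not activate [OR]: union of children's cut sets → 13 cut set(s).

13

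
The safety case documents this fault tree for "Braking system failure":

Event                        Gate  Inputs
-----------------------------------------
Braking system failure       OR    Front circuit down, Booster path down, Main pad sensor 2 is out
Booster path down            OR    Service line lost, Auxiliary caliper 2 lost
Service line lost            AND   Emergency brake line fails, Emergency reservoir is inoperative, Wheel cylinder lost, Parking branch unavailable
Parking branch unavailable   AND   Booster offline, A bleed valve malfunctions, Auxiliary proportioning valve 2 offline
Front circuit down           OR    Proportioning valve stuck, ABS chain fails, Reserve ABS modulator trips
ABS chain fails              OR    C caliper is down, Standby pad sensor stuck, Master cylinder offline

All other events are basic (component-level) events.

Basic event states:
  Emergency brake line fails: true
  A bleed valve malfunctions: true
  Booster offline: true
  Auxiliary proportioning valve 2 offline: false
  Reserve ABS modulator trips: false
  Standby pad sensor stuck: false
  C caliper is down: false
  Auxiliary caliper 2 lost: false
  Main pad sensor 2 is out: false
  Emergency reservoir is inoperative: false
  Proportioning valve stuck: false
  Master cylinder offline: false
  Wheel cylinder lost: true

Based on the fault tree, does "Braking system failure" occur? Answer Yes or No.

ABS chain fails [OR]: C caliper is down=not, Standby pad sensor stuck=not, Master cylinder offline=not → no input occurs → does not occur.
Front circuit down [OR]: Proportioning valve stuck=not, ABS chain fails=not, Reserve ABS modulator trips=not → no input occurs → does not occur.
Parking branch unavailable [AND]: Booster offline=occurs, A bleed valve malfunctions=occurs, Auxiliary proportioning valve 2 offline=not → not all inputs occur → does not occur.
Service line lost [AND]: Emergency brake line fails=occurs, Emergency reservoir is inoperative=not, Wheel cylinder lost=occurs, Parking branch unavailable=not → not all inputs occur → does not occur.
Booster path down [OR]: Service line lost=not, Auxiliary caliper 2 lost=not → no input occurs → does not occur.
Braking system failure [OR]: Front circuit down=not, Booster path down=not, Main pad sensor 2 is out=not → no input occurs → does not occur.

No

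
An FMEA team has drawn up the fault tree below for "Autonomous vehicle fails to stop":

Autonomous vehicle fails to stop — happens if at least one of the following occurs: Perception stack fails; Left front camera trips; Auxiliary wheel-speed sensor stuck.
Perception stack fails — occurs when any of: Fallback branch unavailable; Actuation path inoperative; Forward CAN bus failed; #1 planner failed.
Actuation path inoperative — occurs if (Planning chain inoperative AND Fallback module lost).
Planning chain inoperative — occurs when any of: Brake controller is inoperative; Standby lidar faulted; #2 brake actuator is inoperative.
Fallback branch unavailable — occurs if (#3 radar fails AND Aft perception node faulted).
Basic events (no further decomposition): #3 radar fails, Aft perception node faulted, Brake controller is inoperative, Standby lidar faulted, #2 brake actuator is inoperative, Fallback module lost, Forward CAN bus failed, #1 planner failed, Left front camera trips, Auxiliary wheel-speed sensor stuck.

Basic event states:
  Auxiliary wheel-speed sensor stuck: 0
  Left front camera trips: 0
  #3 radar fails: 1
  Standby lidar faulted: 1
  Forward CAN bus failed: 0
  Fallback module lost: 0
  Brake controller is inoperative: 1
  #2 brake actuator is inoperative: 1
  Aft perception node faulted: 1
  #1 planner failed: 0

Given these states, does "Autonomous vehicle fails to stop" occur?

Fallback branch unavailable [AND]: #3 radar fails=occurs, Aft perception node faulted=occurs → all inputs occur → occurs.
Planning chain inoperative [OR]: Brake controller is inoperative=occurs, Standby lidar faulted=occurs, #2 brake actuator is inoperative=occurs → at least one input occurs → occurs.
Actuation path inoperative [AND]: Planning chain inoperative=occurs, Fallback module lost=not → not all inputs occur → does not occur.
Perception stack fails [OR]: Fallback branch unavailable=occurs, Actuation path inoperative=not, Forward CAN bus failed=not, #1 planner failed=not → at least one input occurs → occurs.
Autonomous vehicle fails to stop [OR]: Perception stack fails=occurs, Left front camera trips=not, Auxiliary wheel-speed sensor stuck=not → at least one input occurs → occurs.

Yes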